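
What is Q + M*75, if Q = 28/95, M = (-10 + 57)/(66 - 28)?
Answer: 17681/190 ≈ 93.058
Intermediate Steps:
M = 47/38 ≈ 1.2368
Q = 28/95 (Q = 28*(1/95) = 28/95 ≈ 0.29474)
Q + M*75 = 28/95 + (47/38)*75 = 28/95 + 3525/38 = 17681/190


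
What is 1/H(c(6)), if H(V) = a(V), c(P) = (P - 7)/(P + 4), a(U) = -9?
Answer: -⅑ ≈ -0.11111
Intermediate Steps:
c(P) = (-7 + P)/(4 + P)
H(V) = -9
1/H(c(6)) = 1/(-9) = -⅑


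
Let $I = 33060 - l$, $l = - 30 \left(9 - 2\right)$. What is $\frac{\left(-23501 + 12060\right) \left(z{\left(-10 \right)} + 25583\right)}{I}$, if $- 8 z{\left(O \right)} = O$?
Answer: $- \frac{1170837617}{133080} \approx -8798.0$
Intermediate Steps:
$l = -210$ ($l = \left(-30\right) 7 = -210$)
$z{\left(O \right)} = - \frac{O}{8}$
$I = 33270$ ($I = 33060 - -210 = 33060 + 210 = 33270$)
$\frac{\left(-23501 + 12060\right) \left(z{\left(-10 \right)} + 25583\right)}{I} = \frac{\left(-23501 + 12060\right) \left(\left(- \frac{1}{8}\right) \left(-10\right) + 25583\right)}{33270} = - 11441 \left(\frac{5}{4} + 25583\right) \frac{1}{33270} = \left(-11441\right) \frac{102337}{4} \cdot \frac{1}{33270} = \left(- \frac{1170837617}{4}\right) \frac{1}{33270} = - \frac{1170837617}{133080}$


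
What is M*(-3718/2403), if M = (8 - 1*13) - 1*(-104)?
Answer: -40898/267 ≈ -153.18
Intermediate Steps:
M = 99 (M = (8 - 13) + 104 = -5 + 104 = 99)
M*(-3718/2403) = 99*(-3718/2403) = -40898/267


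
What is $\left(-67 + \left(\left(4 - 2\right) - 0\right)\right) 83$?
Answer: $-5395$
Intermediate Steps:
$\left(-67 + \left(\left(4 - 2\right) - 0\right)\right) 83 = \left(-67 + \left(2 + 0\right)\right) 83 = \left(-67 + 2\right) 83 = \left(-65\right) 83 = -5395$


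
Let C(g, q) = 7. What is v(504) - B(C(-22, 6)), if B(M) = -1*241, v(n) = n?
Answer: 745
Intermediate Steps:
B(M) = -241
v(504) - B(C(-22, 6)) = 504 - 1*(-241) = 504 + 241 = 745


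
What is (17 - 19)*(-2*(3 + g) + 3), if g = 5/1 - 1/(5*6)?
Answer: 388/15 ≈ 25.867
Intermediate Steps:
g = 149/30 (g = 5*1 - 1/30 = 5 - 1*1/30 = 5 - 1/30 = 149/30 ≈ 4.9667)
(17 - 19)*(-2*(3 + g) + 3) = (17 - 19)*(-2*(3 + 149/30) + 3) = -2*(-2*239/30 + 3) = -2*(-239/15 + 3) = -2*(-194/15) = 388/15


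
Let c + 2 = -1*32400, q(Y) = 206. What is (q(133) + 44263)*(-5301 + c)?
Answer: -1676614707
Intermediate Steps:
c = -32402 (c = -2 - 1*32400 = -2 - 32400 = -32402)
(q(133) + 44263)*(-5301 + c) = (206 + 44263)*(-5301 - 32402) = 44469*(-37703) = -1676614707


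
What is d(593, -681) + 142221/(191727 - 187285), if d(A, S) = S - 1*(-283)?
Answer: -1625695/4442 ≈ -365.98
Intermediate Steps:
d(A, S) = 283 + S (d(A, S) = S + 283 = 283 + S)
d(593, -681) + 142221/(191727 - 187285) = (283 - 681) + 142221/(191727 - 187285) = -398 + 142221/4442 = -1625695/4442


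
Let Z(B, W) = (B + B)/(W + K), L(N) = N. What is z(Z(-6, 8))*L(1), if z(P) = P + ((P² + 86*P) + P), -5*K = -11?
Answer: -29520/289 ≈ -102.15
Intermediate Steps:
K = 11/5 (K = -⅕*(-11) = 11/5 ≈ 2.2000)
Z(B, W) = 2*B/(11/5 + W) (Z(B, W) = (B + B)/(W + 11/5) = (2*B)/(11/5 + W) = 2*B/(11/5 + W))
z(P) = P² + 88*P (z(P) = P + (P² + 87*P) = P² + 88*P)
z(Z(-6, 8))*L(1) = ((10*(-6)/(11 + 5*8))*(88 + 10*(-6)/(11 + 5*8)))*1 = ((10*(-6)/(11 + 40))*(88 + 10*(-6)/(11 + 40)))*1 = ((10*(-6)/51)*(88 + 10*(-6)/51))*1 = ((10*(-6)*(1/51))*(88 + 10*(-6)*(1/51)))*1 = -20*(88 - 20/17)/17*1 = -20/17*1476/17*1 = -29520/289*1 = -29520/289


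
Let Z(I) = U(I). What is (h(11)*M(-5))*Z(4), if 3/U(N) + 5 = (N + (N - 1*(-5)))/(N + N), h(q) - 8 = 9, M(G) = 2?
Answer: -272/9 ≈ -30.222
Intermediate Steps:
h(q) = 17 (h(q) = 8 + 9 = 17)
U(N) = 3/(-5 + (5 + 2*N)/(2*N)) (U(N) = 3/(-5 + (N + (N - 1*(-5)))/(N + N)) = 3/(-5 + (N + (N + 5))/((2*N))) = 3/(-5 + (N + (5 + N))*(1/(2*N))) = 3/(-5 + (5 + 2*N)*(1/(2*N))) = 3/(-5 + (5 + 2*N)/(2*N)))
Z(I) = -6*I/(-5 + 8*I)
(h(11)*M(-5))*Z(4) = (17*2)*(-6*4/(-5 + 8*4)) = 34*(-6*4/(-5 + 32)) = 34*(-6*4/27) = 34*(-6*4*1/27) = 34*(-8/9) = -272/9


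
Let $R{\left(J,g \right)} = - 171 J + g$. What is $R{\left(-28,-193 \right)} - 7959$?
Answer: $-3364$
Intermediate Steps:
$R{\left(J,g \right)} = g - 171 J$
$R{\left(-28,-193 \right)} - 7959 = \left(-193 - -4788\right) - 7959 = \left(-193 + 4788\right) - 7959 = 4595 - 7959 = -3364$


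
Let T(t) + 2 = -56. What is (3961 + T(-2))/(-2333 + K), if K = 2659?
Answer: 3903/326 ≈ 11.972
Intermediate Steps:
T(t) = -58 (T(t) = -2 - 56 = -58)
(3961 + T(-2))/(-2333 + K) = (3961 - 58)/(-2333 + 2659) = 3903/326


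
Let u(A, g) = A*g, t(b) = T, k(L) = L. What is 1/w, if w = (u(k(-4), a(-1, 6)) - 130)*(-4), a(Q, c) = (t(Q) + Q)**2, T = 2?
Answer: 1/536 ≈ 0.0018657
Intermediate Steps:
t(b) = 2
a(Q, c) = (2 + Q)**2
w = 536 (w = (-4*(2 - 1)**2 - 130)*(-4) = (-4*1**2 - 130)*(-4) = (-4*1 - 130)*(-4) = (-4 - 130)*(-4) = -134*(-4) = 536)
1/w = 1/536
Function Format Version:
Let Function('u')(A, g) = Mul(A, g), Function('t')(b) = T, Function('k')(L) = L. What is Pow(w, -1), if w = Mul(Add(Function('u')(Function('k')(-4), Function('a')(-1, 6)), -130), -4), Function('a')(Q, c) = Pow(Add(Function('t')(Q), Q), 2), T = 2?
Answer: Rational(1, 536) ≈ 0.0018657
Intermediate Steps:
Function('t')(b) = 2
Function('a')(Q, c) = Pow(Add(2, Q), 2)
w = 536 (w = Mul(Add(Mul(-4, Pow(Add(2, -1), 2)), -130), -4) = Mul(Add(Mul(-4, Pow(1, 2)), -130), -4) = Mul(Add(Mul(-4, 1), -130), -4) = Mul(Add(-4, -130), -4) = Mul(-134, -4) = 536)
Pow(w, -1) = Pow(536, -1) = Rational(1, 536)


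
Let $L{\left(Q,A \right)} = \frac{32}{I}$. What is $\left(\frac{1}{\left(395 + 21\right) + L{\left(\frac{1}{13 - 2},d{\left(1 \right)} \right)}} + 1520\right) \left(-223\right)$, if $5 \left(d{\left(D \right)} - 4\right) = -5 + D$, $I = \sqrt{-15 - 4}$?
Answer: $- \frac{34839719721}{102784} - \frac{223 i \sqrt{19}}{102784} \approx -3.3896 \cdot 10^{5} - 0.0094571 i$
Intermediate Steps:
$I = i \sqrt{19}$ ($I = \sqrt{-19} = i \sqrt{19} \approx 4.3589 i$)
$d{\left(D \right)} = 3 + \frac{D}{5}$ ($d{\left(D \right)} = 4 + \frac{-5 + D}{5} = 4 + \left(-1 + \frac{D}{5}\right) = 3 + \frac{D}{5}$)
$L{\left(Q,A \right)} = - \frac{32 i \sqrt{19}}{19}$ ($L{\left(Q,A \right)} = \frac{32}{i \sqrt{19}} = 32 \left(- \frac{i \sqrt{19}}{19}\right) = - \frac{32 i \sqrt{19}}{19}$)
$\left(\frac{1}{\left(395 + 21\right) + L{\left(\frac{1}{13 - 2},d{\left(1 \right)} \right)}} + 1520\right) \left(-223\right) = \left(\frac{1}{\left(395 + 21\right) - \frac{32 i \sqrt{19}}{19}} + 1520\right) \left(-223\right) = \left(\frac{1}{416 - \frac{32 i \sqrt{19}}{19}} + 1520\right) \left(-223\right) = \left(1520 + \frac{1}{416 - \frac{32 i \sqrt{19}}{19}}\right) \left(-223\right) = -338960 - \frac{223}{416 - \frac{32 i \sqrt{19}}{19}}$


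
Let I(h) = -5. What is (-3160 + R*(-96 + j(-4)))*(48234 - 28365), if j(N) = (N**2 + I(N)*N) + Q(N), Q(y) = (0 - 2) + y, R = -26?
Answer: -28690836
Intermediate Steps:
Q(y) = -2 + y
j(N) = -2 + N**2 - 4*N (j(N) = (N**2 - 5*N) + (-2 + N) = -2 + N**2 - 4*N)
(-3160 + R*(-96 + j(-4)))*(48234 - 28365) = (-3160 - 26*(-96 + (-2 + (-4)**2 - 4*(-4))))*(48234 - 28365) = (-3160 - 26*(-96 + (-2 + 16 + 16)))*19869 = (-3160 - 26*(-96 + 30))*19869 = (-3160 - 26*(-66))*19869 = (-3160 + 1716)*19869 = -1444*19869 = -28690836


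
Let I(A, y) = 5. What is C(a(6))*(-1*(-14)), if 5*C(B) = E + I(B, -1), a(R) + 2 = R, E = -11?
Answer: -84/5 ≈ -16.800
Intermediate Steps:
a(R) = -2 + R
C(B) = -6/5 (C(B) = (-11 + 5)/5 = (⅕)*(-6) = -6/5)
C(a(6))*(-1*(-14)) = -(-6)*(-14)/5 = -6/5*14 = -84/5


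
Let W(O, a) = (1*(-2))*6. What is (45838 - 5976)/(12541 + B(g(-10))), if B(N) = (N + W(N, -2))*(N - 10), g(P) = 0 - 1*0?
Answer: 39862/12661 ≈ 3.1484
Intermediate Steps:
g(P) = 0 (g(P) = 0 + 0 = 0)
W(O, a) = -12 (W(O, a) = -2*6 = -12)
B(N) = (-12 + N)*(-10 + N) (B(N) = (N - 12)*(N - 10) = (-12 + N)*(-10 + N))
(45838 - 5976)/(12541 + B(g(-10))) = (45838 - 5976)/(12541 + (120 + 0**2 - 22*0)) = 39862/(12541 + (120 + 0 + 0)) = 39862/(12541 + 120) = 39862/12661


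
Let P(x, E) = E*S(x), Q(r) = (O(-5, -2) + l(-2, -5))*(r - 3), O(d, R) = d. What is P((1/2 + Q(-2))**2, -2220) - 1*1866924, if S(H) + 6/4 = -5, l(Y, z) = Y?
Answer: -1852494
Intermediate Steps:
S(H) = -13/2 (S(H) = -3/2 - 5 = -13/2)
Q(r) = 21 - 7*r (Q(r) = (-5 - 2)*(r - 3) = -7*(-3 + r) = 21 - 7*r)
P(x, E) = -13*E/2 (P(x, E) = E*(-13/2) = -13*E/2)
P((1/2 + Q(-2))**2, -2220) - 1*1866924 = -13/2*(-2220) - 1*1866924 = 14430 - 1866924 = -1852494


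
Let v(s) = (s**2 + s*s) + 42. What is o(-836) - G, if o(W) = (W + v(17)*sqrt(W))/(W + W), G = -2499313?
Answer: 4998627/2 - 155*I*sqrt(209)/209 ≈ 2.4993e+6 - 10.722*I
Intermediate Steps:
v(s) = 42 + 2*s**2 (v(s) = (s**2 + s**2) + 42 = 2*s**2 + 42 = 42 + 2*s**2)
o(W) = (W + 620*sqrt(W))/(2*W) (o(W) = (W + (42 + 2*17**2)*sqrt(W))/(W + W) = (W + (42 + 2*289)*sqrt(W))/((2*W)) = (W + (42 + 578)*sqrt(W))*(1/(2*W)) = (W + 620*sqrt(W))*(1/(2*W)) = (W + 620*sqrt(W))/(2*W))
o(-836) - G = (1/2 + 310/sqrt(-836)) - 1*(-2499313) = (1/2 + 310*(-I*sqrt(209)/418)) + 2499313 = (1/2 - 155*I*sqrt(209)/209) + 2499313 = 4998627/2 - 155*I*sqrt(209)/209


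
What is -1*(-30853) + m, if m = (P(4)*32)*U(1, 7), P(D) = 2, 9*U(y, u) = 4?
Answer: 277933/9 ≈ 30881.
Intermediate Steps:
U(y, u) = 4/9 (U(y, u) = (1/9)*4 = 4/9)
m = 256/9 (m = (2*32)*(4/9) = 64*(4/9) = 256/9 ≈ 28.444)
-1*(-30853) + m = -1*(-30853) + 256/9 = 30853 + 256/9 = 277933/9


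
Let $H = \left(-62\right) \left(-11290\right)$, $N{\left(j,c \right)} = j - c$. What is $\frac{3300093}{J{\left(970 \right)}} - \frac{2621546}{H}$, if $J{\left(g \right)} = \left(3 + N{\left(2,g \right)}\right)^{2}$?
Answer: $- \frac{423387341}{2102706050} \approx -0.20135$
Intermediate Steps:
$J{\left(g \right)} = \left(5 - g\right)^{2}$ ($J{\left(g \right)} = \left(3 - \left(-2 + g\right)\right)^{2} = \left(5 - g\right)^{2}$)
$H = 699980$
$\frac{3300093}{J{\left(970 \right)}} - \frac{2621546}{H} = \frac{3300093}{\left(-5 + 970\right)^{2}} - \frac{2621546}{699980} = \frac{3300093}{965^{2}} - \frac{42283}{11290} = \frac{3300093}{931225} - \frac{42283}{11290} = - \frac{423387341}{2102706050}$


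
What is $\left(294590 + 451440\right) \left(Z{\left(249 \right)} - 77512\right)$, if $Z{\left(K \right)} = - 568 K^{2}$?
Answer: $-26330442502400$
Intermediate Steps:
$\left(294590 + 451440\right) \left(Z{\left(249 \right)} - 77512\right) = \left(294590 + 451440\right) \left(- 568 \cdot 249^{2} - 77512\right) = 746030 \left(\left(-568\right) 62001 - 77512\right) = 746030 \left(-35216568 - 77512\right) = 746030 \left(-35294080\right) = -26330442502400$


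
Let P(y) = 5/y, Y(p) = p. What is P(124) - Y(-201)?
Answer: 24929/124 ≈ 201.04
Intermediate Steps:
P(124) - Y(-201) = 5/124 - 1*(-201) = 5*(1/124) + 201 = 5/124 + 201 = 24929/124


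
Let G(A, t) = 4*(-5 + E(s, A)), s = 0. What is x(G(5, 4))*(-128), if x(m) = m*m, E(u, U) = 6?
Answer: -2048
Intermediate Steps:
G(A, t) = 4 (G(A, t) = 4*(-5 + 6) = 4*1 = 4)
x(m) = m²
x(G(5, 4))*(-128) = 4²*(-128) = 16*(-128) = -2048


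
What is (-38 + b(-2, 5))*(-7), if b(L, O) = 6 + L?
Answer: 238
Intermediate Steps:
(-38 + b(-2, 5))*(-7) = (-38 + (6 - 2))*(-7) = (-38 + 4)*(-7) = -34*(-7) = 238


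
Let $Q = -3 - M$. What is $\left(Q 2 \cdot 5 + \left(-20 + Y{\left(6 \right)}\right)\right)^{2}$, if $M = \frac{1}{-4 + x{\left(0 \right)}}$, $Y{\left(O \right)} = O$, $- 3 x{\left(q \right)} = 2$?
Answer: $\frac{85849}{49} \approx 1752.0$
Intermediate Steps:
$x{\left(q \right)} = - \frac{2}{3}$ ($x{\left(q \right)} = \left(- \frac{1}{3}\right) 2 = - \frac{2}{3}$)
$M = - \frac{3}{14}$ ($M = \frac{1}{-4 - \frac{2}{3}} = \frac{1}{- \frac{14}{3}} = - \frac{3}{14} \approx -0.21429$)
$Q = - \frac{39}{14}$ ($Q = -3 - - \frac{3}{14} = -3 + \frac{3}{14} = - \frac{39}{14} \approx -2.7857$)
$\left(Q 2 \cdot 5 + \left(-20 + Y{\left(6 \right)}\right)\right)^{2} = \left(\left(- \frac{39}{14}\right) 2 \cdot 5 + \left(-20 + 6\right)\right)^{2} = \left(\left(- \frac{39}{7}\right) 5 - 14\right)^{2} = \left(- \frac{195}{7} - 14\right)^{2} = \left(- \frac{293}{7}\right)^{2} = \frac{85849}{49}$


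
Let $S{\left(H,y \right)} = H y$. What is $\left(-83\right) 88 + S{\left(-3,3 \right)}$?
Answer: $-7313$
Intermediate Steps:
$\left(-83\right) 88 + S{\left(-3,3 \right)} = \left(-83\right) 88 - 9 = -7304 - 9 = -7313$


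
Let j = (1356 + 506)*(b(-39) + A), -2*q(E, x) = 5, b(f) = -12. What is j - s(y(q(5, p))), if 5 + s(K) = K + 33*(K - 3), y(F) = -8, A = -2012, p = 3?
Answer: -3768312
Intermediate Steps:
q(E, x) = -5/2 (q(E, x) = -½*5 = -5/2)
s(K) = -104 + 34*K (s(K) = -5 + (K + 33*(K - 3)) = -5 + (K + 33*(-3 + K)) = -5 + (K + (-99 + 33*K)) = -5 + (-99 + 34*K) = -104 + 34*K)
j = -3768688 (j = (1356 + 506)*(-12 - 2012) = 1862*(-2024) = -3768688)
j - s(y(q(5, p))) = -3768688 - (-104 + 34*(-8)) = -3768688 - (-104 - 272) = -3768688 - 1*(-376) = -3768688 + 376 = -3768312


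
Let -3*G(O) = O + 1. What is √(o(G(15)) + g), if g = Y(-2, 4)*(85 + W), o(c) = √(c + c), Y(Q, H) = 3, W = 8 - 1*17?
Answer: 2*√(513 + 3*I*√6)/3 ≈ 15.1 + 0.10814*I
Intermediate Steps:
W = -9 (W = 8 - 17 = -9)
G(O) = -⅓ - O/3 (G(O) = -(O + 1)/3 = -(1 + O)/3 = -⅓ - O/3)
o(c) = √2*√c (o(c) = √(2*c) = √2*√c)
g = 228 (g = 3*(85 - 9) = 3*76 = 228)
√(o(G(15)) + g) = √(√2*√(-⅓ - ⅓*15) + 228) = √(√2*√(-⅓ - 5) + 228) = √(√2*√(-16/3) + 228) = √(√2*(4*I*√3/3) + 228) = √(4*I*√6/3 + 228) = √(228 + 4*I*√6/3)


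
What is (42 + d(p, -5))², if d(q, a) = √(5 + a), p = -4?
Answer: 1764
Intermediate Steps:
(42 + d(p, -5))² = (42 + √(5 - 5))² = (42 + √0)² = (42 + 0)² = 42² = 1764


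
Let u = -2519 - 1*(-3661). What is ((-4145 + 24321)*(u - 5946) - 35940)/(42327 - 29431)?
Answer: -24240361/3224 ≈ -7518.7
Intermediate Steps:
u = 1142 (u = -2519 + 3661 = 1142)
((-4145 + 24321)*(u - 5946) - 35940)/(42327 - 29431) = ((-4145 + 24321)*(1142 - 5946) - 35940)/(42327 - 29431) = (20176*(-4804) - 35940)/12896 = (-96925504 - 35940)*(1/12896) = -96961444*1/12896 = -24240361/3224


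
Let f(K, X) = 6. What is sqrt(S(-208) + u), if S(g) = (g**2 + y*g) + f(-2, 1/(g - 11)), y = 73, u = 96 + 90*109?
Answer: 2*sqrt(9498) ≈ 194.92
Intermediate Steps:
u = 9906 (u = 96 + 9810 = 9906)
S(g) = 6 + g**2 + 73*g (S(g) = (g**2 + 73*g) + 6 = 6 + g**2 + 73*g)
sqrt(S(-208) + u) = sqrt((6 + (-208)**2 + 73*(-208)) + 9906) = sqrt((6 + 43264 - 15184) + 9906) = sqrt(28086 + 9906) = sqrt(37992) = 2*sqrt(9498)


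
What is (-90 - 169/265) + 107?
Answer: 4336/265 ≈ 16.362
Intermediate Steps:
(-90 - 169/265) + 107 = -24019/265 + 107 = 4336/265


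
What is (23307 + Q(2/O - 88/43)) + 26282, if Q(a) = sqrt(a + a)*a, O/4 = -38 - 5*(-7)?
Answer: 49589 - 571*I*sqrt(73659)/33282 ≈ 49589.0 - 4.6563*I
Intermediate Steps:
O = -12 (O = 4*(-38 - 5*(-7)) = 4*(-38 + 35) = 4*(-3) = -12)
Q(a) = sqrt(2)*a**(3/2) (Q(a) = sqrt(2*a)*a = (sqrt(2)*sqrt(a))*a = sqrt(2)*a**(3/2))
(23307 + Q(2/O - 88/43)) + 26282 = (23307 + sqrt(2)*(2/(-12) - 88/43)**(3/2)) + 26282 = (23307 + sqrt(2)*(2*(-1/12) - 88*1/43)**(3/2)) + 26282 = (23307 + sqrt(2)*(-1/6 - 88/43)**(3/2)) + 26282 = (23307 + sqrt(2)*(-571/258)**(3/2)) + 26282 = (23307 + sqrt(2)*(-571*I*sqrt(147318)/66564)) + 26282 = (23307 - 571*I*sqrt(73659)/33282) + 26282 = 49589 - 571*I*sqrt(73659)/33282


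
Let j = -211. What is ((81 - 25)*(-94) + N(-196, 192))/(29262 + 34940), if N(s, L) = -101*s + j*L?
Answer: -12990/32101 ≈ -0.40466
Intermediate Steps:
N(s, L) = -211*L - 101*s (N(s, L) = -101*s - 211*L = -211*L - 101*s)
((81 - 25)*(-94) + N(-196, 192))/(29262 + 34940) = ((81 - 25)*(-94) + (-211*192 - 101*(-196)))/(29262 + 34940) = (56*(-94) + (-40512 + 19796))/64202 = (-5264 - 20716)*(1/64202) = -25980*1/64202 = -12990/32101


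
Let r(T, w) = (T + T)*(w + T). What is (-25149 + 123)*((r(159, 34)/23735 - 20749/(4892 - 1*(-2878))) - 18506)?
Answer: 2847049273604437/6147365 ≈ 4.6313e+8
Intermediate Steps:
r(T, w) = 2*T*(T + w) (r(T, w) = (2*T)*(T + w) = 2*T*(T + w))
(-25149 + 123)*((r(159, 34)/23735 - 20749/(4892 - 1*(-2878))) - 18506) = (-25149 + 123)*(((2*159*(159 + 34))/23735 - 20749/(4892 - 1*(-2878))) - 18506) = -25026*(((2*159*193)*(1/23735) - 20749/(4892 + 2878)) - 18506) = -25026*((61374*(1/23735) - 20749/7770) - 18506) = -25026*((61374/23735 - 20749*1/7770) - 18506) = -25026*((61374/23735 - 20749/7770) - 18506) = -25026*(-3120307/36884190 - 18506) = -25026*(-682581940447/36884190) = 2847049273604437/6147365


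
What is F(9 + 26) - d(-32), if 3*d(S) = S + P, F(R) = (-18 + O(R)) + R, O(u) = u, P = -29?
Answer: 217/3 ≈ 72.333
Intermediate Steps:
F(R) = -18 + 2*R (F(R) = (-18 + R) + R = -18 + 2*R)
d(S) = -29/3 + S/3 (d(S) = (S - 29)/3 = (-29 + S)/3 = -29/3 + S/3)
F(9 + 26) - d(-32) = (-18 + 2*(9 + 26)) - (-29/3 + (⅓)*(-32)) = (-18 + 2*35) - (-29/3 - 32/3) = (-18 + 70) - 1*(-61/3) = 52 + 61/3 = 217/3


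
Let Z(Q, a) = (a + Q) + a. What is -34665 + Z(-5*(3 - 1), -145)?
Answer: -34965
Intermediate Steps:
Z(Q, a) = Q + 2*a (Z(Q, a) = (Q + a) + a = Q + 2*a)
-34665 + Z(-5*(3 - 1), -145) = -34665 + (-5*(3 - 1) + 2*(-145)) = -34665 + (-5*2 - 290) = -34665 + (-10 - 290) = -34665 - 300 = -34965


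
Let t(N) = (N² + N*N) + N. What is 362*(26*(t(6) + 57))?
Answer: 1270620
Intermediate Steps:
t(N) = N + 2*N² (t(N) = (N² + N²) + N = 2*N² + N = N + 2*N²)
362*(26*(t(6) + 57)) = 362*(26*(6*(1 + 2*6) + 57)) = 362*(26*(6*(1 + 12) + 57)) = 362*(26*(6*13 + 57)) = 362*(26*(78 + 57)) = 362*(26*135) = 362*3510 = 1270620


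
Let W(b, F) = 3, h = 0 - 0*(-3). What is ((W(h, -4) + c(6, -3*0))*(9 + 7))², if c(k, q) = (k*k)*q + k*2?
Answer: 57600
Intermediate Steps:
h = 0 (h = 0 - 1*0 = 0 + 0 = 0)
c(k, q) = 2*k + q*k² (c(k, q) = k²*q + 2*k = q*k² + 2*k = 2*k + q*k²)
((W(h, -4) + c(6, -3*0))*(9 + 7))² = ((3 + 6*(2 + 6*(-3*0)))*(9 + 7))² = ((3 + 6*(2 + 6*0))*16)² = ((3 + 6*(2 + 0))*16)² = ((3 + 6*2)*16)² = ((3 + 12)*16)² = (15*16)² = 240² = 57600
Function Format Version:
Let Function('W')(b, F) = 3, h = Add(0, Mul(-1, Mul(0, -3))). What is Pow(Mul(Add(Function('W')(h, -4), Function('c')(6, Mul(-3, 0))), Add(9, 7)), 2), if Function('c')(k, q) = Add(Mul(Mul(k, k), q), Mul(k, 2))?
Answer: 57600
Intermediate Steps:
h = 0 (h = Add(0, Mul(-1, 0)) = Add(0, 0) = 0)
Function('c')(k, q) = Add(Mul(2, k), Mul(q, Pow(k, 2))) (Function('c')(k, q) = Add(Mul(Pow(k, 2), q), Mul(2, k)) = Add(Mul(q, Pow(k, 2)), Mul(2, k)) = Add(Mul(2, k), Mul(q, Pow(k, 2))))
Pow(Mul(Add(Function('W')(h, -4), Function('c')(6, Mul(-3, 0))), Add(9, 7)), 2) = Pow(Mul(Add(3, Mul(6, Add(2, Mul(6, Mul(-3, 0))))), Add(9, 7)), 2) = Pow(Mul(Add(3, Mul(6, Add(2, Mul(6, 0)))), 16), 2) = Pow(Mul(Add(3, Mul(6, Add(2, 0))), 16), 2) = Pow(Mul(Add(3, Mul(6, 2)), 16), 2) = Pow(Mul(Add(3, 12), 16), 2) = Pow(Mul(15, 16), 2) = Pow(240, 2) = 57600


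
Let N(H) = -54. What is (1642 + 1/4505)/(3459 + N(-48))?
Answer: 2465737/5113175 ≈ 0.48223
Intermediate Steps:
(1642 + 1/4505)/(3459 + N(-48)) = (1642 + 1/4505)/(3459 - 54) = (1642 + 1/4505)/3405 = (7397211/4505)*(1/3405) = 2465737/5113175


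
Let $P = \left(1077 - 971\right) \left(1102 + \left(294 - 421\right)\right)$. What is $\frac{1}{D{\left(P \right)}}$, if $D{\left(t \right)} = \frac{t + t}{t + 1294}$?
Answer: $\frac{26161}{51675} \approx 0.50626$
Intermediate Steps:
$P = 103350$ ($P = 106 \left(1102 - 127\right) = 106 \cdot 975 = 103350$)
$D{\left(t \right)} = \frac{2 t}{1294 + t}$
$\frac{1}{D{\left(P \right)}} = \frac{1}{2 \cdot 103350 \frac{1}{1294 + 103350}} = \frac{1}{2 \cdot 103350 \cdot \frac{1}{104644}} = \frac{1}{\frac{51675}{26161}} = \frac{26161}{51675}$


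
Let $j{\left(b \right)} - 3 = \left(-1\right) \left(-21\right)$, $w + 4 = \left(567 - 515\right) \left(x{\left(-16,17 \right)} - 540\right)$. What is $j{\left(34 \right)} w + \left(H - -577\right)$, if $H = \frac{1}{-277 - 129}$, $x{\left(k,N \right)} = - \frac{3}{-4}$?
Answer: $- \frac{273036219}{406} \approx -6.725 \cdot 10^{5}$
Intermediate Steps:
$x{\left(k,N \right)} = \frac{3}{4}$ ($x{\left(k,N \right)} = \left(-3\right) \left(- \frac{1}{4}\right) = \frac{3}{4}$)
$w = -28045$ ($w = -4 + \left(567 - 515\right) \left(\frac{3}{4} - 540\right) = -4 + 52 \left(- \frac{2157}{4}\right) = -4 - 28041 = -28045$)
$H = - \frac{1}{406}$ ($H = \frac{1}{-406} = - \frac{1}{406} \approx -0.0024631$)
$j{\left(b \right)} = 24$ ($j{\left(b \right)} = 3 - -21 = 3 + 21 = 24$)
$j{\left(34 \right)} w + \left(H - -577\right) = 24 \left(-28045\right) - - \frac{234261}{406} = -673080 + \left(- \frac{1}{406} + 577\right) = -673080 + \frac{234261}{406} = - \frac{273036219}{406}$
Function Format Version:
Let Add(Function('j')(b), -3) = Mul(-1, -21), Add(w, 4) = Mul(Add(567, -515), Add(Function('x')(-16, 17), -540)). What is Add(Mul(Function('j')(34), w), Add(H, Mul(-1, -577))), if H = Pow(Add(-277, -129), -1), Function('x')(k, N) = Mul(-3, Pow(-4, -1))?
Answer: Rational(-273036219, 406) ≈ -6.7250e+5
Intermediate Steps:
Function('x')(k, N) = Rational(3, 4) (Function('x')(k, N) = Mul(-3, Rational(-1, 4)) = Rational(3, 4))
w = -28045 (w = Add(-4, Mul(Add(567, -515), Add(Rational(3, 4), -540))) = Add(-4, Mul(52, Rational(-2157, 4))) = Add(-4, -28041) = -28045)
H = Rational(-1, 406) (H = Pow(-406, -1) = Rational(-1, 406) ≈ -0.0024631)
Function('j')(b) = 24 (Function('j')(b) = Add(3, Mul(-1, -21)) = Add(3, 21) = 24)
Add(Mul(Function('j')(34), w), Add(H, Mul(-1, -577))) = Add(Mul(24, -28045), Add(Rational(-1, 406), Mul(-1, -577))) = Add(-673080, Add(Rational(-1, 406), 577)) = Add(-673080, Rational(234261, 406)) = Rational(-273036219, 406)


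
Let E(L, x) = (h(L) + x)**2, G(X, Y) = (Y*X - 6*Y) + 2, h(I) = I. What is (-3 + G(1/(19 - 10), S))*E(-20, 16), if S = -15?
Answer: 4192/3 ≈ 1397.3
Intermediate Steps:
G(X, Y) = 2 - 6*Y + X*Y (G(X, Y) = (X*Y - 6*Y) + 2 = (-6*Y + X*Y) + 2 = 2 - 6*Y + X*Y)
E(L, x) = (L + x)**2
(-3 + G(1/(19 - 10), S))*E(-20, 16) = (-3 + (2 - 6*(-15) - 15/(19 - 10)))*(-20 + 16)**2 = (-3 + (2 + 90 - 15/9))*(-4)**2 = (-3 + (2 + 90 + (1/9)*(-15)))*16 = (-3 + (2 + 90 - 5/3))*16 = (-3 + 271/3)*16 = (262/3)*16 = 4192/3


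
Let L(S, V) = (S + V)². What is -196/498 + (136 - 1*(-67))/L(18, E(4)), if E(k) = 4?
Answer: 3115/120516 ≈ 0.025847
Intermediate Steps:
-196/498 + (136 - 1*(-67))/L(18, E(4)) = -196/498 + (136 - 1*(-67))/((18 + 4)²) = -196*1/498 + (136 + 67)/(22²) = -98/249 + 203/484 = 3115/120516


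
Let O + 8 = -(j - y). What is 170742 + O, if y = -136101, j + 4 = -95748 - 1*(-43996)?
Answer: 86389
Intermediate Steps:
j = -51756 (j = -4 + (-95748 - 1*(-43996)) = -4 + (-95748 + 43996) = -4 - 51752 = -51756)
O = -84353 (O = -8 - (-51756 - 1*(-136101)) = -8 - (-51756 + 136101) = -8 - 1*84345 = -8 - 84345 = -84353)
170742 + O = 170742 - 84353 = 86389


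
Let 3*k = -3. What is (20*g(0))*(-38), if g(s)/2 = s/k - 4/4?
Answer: 1520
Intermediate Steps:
k = -1 (k = (1/3)*(-3) = -1)
g(s) = -2 - 2*s (g(s) = 2*(s/(-1) - 4/4) = 2*(s*(-1) - 4*1/4) = 2*(-s - 1) = 2*(-1 - s) = -2 - 2*s)
(20*g(0))*(-38) = (20*(-2 - 2*0))*(-38) = (20*(-2 + 0))*(-38) = (20*(-2))*(-38) = -40*(-38) = 1520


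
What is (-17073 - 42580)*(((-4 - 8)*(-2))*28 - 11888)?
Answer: 669068048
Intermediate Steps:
(-17073 - 42580)*(((-4 - 8)*(-2))*28 - 11888) = -59653*(-12*(-2)*28 - 11888) = -59653*(24*28 - 11888) = -59653*(672 - 11888) = -59653*(-11216) = 669068048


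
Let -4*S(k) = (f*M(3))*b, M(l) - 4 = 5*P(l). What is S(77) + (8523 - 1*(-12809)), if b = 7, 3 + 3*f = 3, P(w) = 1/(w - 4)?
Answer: 21332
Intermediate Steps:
P(w) = 1/(-4 + w)
f = 0 (f = -1 + (⅓)*3 = -1 + 1 = 0)
M(l) = 4 + 5/(-4 + l)
S(k) = 0 (S(k) = -0*((-11 + 4*3)/(-4 + 3))*7/4 = -0*((-11 + 12)/(-1))*7/4 = -0*(-1*1)*7/4 = -0*(-1)*7/4 = -0*7 = -¼*0 = 0)
S(77) + (8523 - 1*(-12809)) = 0 + (8523 - 1*(-12809)) = 0 + (8523 + 12809) = 0 + 21332 = 21332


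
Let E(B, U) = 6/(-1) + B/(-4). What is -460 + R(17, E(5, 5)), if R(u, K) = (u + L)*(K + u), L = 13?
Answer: -335/2 ≈ -167.50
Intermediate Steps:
E(B, U) = -6 - B/4 (E(B, U) = 6*(-1) + B*(-¼) = -6 - B/4)
R(u, K) = (13 + u)*(K + u) (R(u, K) = (u + 13)*(K + u) = (13 + u)*(K + u))
-460 + R(17, E(5, 5)) = -460 + (17² + 13*(-6 - ¼*5) + 13*17 + (-6 - ¼*5)*17) = -460 + (289 + 13*(-6 - 5/4) + 221 + (-6 - 5/4)*17) = -460 + (289 + 13*(-29/4) + 221 - 29/4*17) = -460 + (289 - 377/4 + 221 - 493/4) = -460 + 585/2 = -335/2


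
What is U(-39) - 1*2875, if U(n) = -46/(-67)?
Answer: -192579/67 ≈ -2874.3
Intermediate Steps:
U(n) = 46/67 (U(n) = -46*(-1/67) = 46/67)
U(-39) - 1*2875 = 46/67 - 1*2875 = 46/67 - 2875 = -192579/67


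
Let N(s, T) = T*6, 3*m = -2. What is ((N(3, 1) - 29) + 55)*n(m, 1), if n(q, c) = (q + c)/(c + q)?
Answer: 32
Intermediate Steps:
m = -⅔ (m = (⅓)*(-2) = -⅔ ≈ -0.66667)
n(q, c) = 1 (n(q, c) = (c + q)/(c + q) = 1)
N(s, T) = 6*T
((N(3, 1) - 29) + 55)*n(m, 1) = ((6*1 - 29) + 55)*1 = ((6 - 29) + 55)*1 = (-23 + 55)*1 = 32*1 = 32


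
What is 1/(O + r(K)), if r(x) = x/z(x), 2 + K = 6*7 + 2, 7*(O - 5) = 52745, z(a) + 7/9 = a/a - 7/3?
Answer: 19/142882 ≈ 0.00013298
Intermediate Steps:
z(a) = -19/9 (z(a) = -7/9 + (a/a - 7/3) = -7/9 + (1 - 7*1/3) = -7/9 + (1 - 7/3) = -7/9 - 4/3 = -19/9)
O = 7540 (O = 5 + (1/7)*52745 = 5 + 7535 = 7540)
K = 42 (K = -2 + (6*7 + 2) = -2 + (42 + 2) = -2 + 44 = 42)
r(x) = -9*x/19 (r(x) = x/(-19/9) = x*(-9/19) = -9*x/19)
1/(O + r(K)) = 1/(7540 - 9/19*42) = 1/(7540 - 378/19) = 1/(142882/19) = 19/142882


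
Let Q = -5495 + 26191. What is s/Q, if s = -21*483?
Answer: -10143/20696 ≈ -0.49009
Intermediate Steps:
Q = 20696
s = -10143
s/Q = -10143/20696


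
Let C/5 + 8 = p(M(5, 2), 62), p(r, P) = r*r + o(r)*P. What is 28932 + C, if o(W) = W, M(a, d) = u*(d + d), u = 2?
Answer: 31692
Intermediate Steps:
M(a, d) = 4*d (M(a, d) = 2*(d + d) = 2*(2*d) = 4*d)
p(r, P) = r**2 + P*r (p(r, P) = r*r + r*P = r**2 + P*r)
C = 2760 (C = -40 + 5*((4*2)*(62 + 4*2)) = -40 + 5*(8*(62 + 8)) = -40 + 5*(8*70) = -40 + 5*560 = -40 + 2800 = 2760)
28932 + C = 28932 + 2760 = 31692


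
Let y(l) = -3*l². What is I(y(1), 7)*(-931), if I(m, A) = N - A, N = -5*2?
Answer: 15827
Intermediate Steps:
N = -10
I(m, A) = -10 - A
I(y(1), 7)*(-931) = (-10 - 1*7)*(-931) = (-10 - 7)*(-931) = -17*(-931) = 15827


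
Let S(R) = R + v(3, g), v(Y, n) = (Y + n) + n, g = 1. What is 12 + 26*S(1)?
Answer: 168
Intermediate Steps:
v(Y, n) = Y + 2*n
S(R) = 5 + R (S(R) = R + (3 + 2*1) = R + (3 + 2) = R + 5 = 5 + R)
12 + 26*S(1) = 12 + 26*(5 + 1) = 12 + 26*6 = 12 + 156 = 168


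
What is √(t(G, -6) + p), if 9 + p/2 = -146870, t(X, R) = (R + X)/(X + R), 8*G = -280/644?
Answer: I*√293757 ≈ 541.99*I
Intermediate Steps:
G = -5/92 (G = (-280/644)/8 = (-280*1/644)/8 = (⅛)*(-10/23) = -5/92 ≈ -0.054348)
t(X, R) = 1 (t(X, R) = (R + X)/(R + X) = 1)
p = -293758 (p = -18 + 2*(-146870) = -18 - 293740 = -293758)
√(t(G, -6) + p) = √(1 - 293758) = √(-293757) = I*√293757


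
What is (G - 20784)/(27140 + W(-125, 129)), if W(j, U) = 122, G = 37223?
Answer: 16439/27262 ≈ 0.60300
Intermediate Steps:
(G - 20784)/(27140 + W(-125, 129)) = (37223 - 20784)/(27140 + 122) = 16439/27262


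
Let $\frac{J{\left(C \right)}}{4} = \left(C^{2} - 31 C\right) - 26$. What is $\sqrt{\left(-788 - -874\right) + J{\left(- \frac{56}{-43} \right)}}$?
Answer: $\frac{i \sqrt{319330}}{43} \approx 13.142 i$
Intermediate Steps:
$J{\left(C \right)} = -104 - 124 C + 4 C^{2}$ ($J{\left(C \right)} = 4 \left(\left(C^{2} - 31 C\right) - 26\right) = 4 \left(-26 + C^{2} - 31 C\right) = -104 - 124 C + 4 C^{2}$)
$\sqrt{\left(-788 - -874\right) + J{\left(- \frac{56}{-43} \right)}} = \sqrt{\left(-788 - -874\right) - \left(104 - \frac{12544}{1849} + 124 \left(-56\right) \frac{1}{-43}\right)} = \sqrt{\left(-788 + 874\right) - \left(104 - \frac{12544}{1849} + 124 \left(-56\right) \left(- \frac{1}{43}\right)\right)} = \sqrt{86 - \left(\frac{11416}{43} - \frac{12544}{1849}\right)} = \sqrt{86 - \frac{478344}{1849}} = \sqrt{- \frac{319330}{1849}} = \frac{i \sqrt{319330}}{43}$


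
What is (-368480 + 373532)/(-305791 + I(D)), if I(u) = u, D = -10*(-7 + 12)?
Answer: -1684/101947 ≈ -0.016518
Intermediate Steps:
D = -50 (D = -10*5 = -50)
(-368480 + 373532)/(-305791 + I(D)) = (-368480 + 373532)/(-305791 - 50) = 5052/(-305841) = 5052*(-1/305841) = -1684/101947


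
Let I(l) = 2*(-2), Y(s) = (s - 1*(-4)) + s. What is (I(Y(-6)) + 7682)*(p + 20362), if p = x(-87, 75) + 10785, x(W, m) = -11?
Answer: 239062208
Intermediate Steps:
Y(s) = 4 + 2*s (Y(s) = (s + 4) + s = (4 + s) + s = 4 + 2*s)
p = 10774 (p = -11 + 10785 = 10774)
I(l) = -4
(I(Y(-6)) + 7682)*(p + 20362) = (-4 + 7682)*(10774 + 20362) = 7678*31136 = 239062208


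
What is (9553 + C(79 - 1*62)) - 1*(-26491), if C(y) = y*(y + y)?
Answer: 36622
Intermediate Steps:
C(y) = 2*y² (C(y) = y*(2*y) = 2*y²)
(9553 + C(79 - 1*62)) - 1*(-26491) = (9553 + 2*(79 - 1*62)²) - 1*(-26491) = (9553 + 2*(79 - 62)²) + 26491 = (9553 + 2*17²) + 26491 = (9553 + 2*289) + 26491 = (9553 + 578) + 26491 = 10131 + 26491 = 36622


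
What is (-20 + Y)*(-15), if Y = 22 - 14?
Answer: 180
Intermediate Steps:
Y = 8
(-20 + Y)*(-15) = (-20 + 8)*(-15) = -12*(-15) = 180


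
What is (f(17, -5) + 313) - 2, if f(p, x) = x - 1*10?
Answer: 296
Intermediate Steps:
f(p, x) = -10 + x (f(p, x) = x - 10 = -10 + x)
(f(17, -5) + 313) - 2 = ((-10 - 5) + 313) - 2 = (-15 + 313) - 2 = 298 - 2 = 296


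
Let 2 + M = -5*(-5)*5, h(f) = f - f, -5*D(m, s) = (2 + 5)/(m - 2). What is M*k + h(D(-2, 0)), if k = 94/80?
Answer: 5781/40 ≈ 144.52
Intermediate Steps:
D(m, s) = -7/(5*(-2 + m)) (D(m, s) = -(2 + 5)/(5*(m - 2)) = -7/(5*(-2 + m)))
h(f) = 0
k = 47/40 (k = 94*(1/80) = 47/40 ≈ 1.1750)
M = 123 (M = -2 - 5*(-5)*5 = -2 + 25*5 = -2 + 125 = 123)
M*k + h(D(-2, 0)) = 123*(47/40) + 0 = 5781/40 + 0 = 5781/40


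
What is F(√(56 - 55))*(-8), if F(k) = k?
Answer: -8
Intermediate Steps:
F(√(56 - 55))*(-8) = √(56 - 55)*(-8) = √1*(-8) = 1*(-8) = -8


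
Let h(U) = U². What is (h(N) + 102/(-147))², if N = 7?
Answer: 5602689/2401 ≈ 2333.5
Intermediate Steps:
(h(N) + 102/(-147))² = (7² + 102/(-147))² = (49 + 102*(-1/147))² = (49 - 34/49)² = (2367/49)² = 5602689/2401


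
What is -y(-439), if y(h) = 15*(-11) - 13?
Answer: 178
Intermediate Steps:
y(h) = -178 (y(h) = -165 - 13 = -178)
-y(-439) = -1*(-178) = 178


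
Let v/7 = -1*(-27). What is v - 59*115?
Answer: -6596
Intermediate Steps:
v = 189 (v = 7*(-1*(-27)) = 7*27 = 189)
v - 59*115 = 189 - 59*115 = 189 - 6785 = -6596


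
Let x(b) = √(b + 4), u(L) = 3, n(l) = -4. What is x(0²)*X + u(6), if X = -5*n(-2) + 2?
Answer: 47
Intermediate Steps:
X = 22 (X = -5*(-4) + 2 = 20 + 2 = 22)
x(b) = √(4 + b)
x(0²)*X + u(6) = √(4 + 0²)*22 + 3 = √(4 + 0)*22 + 3 = √4*22 + 3 = 2*22 + 3 = 44 + 3 = 47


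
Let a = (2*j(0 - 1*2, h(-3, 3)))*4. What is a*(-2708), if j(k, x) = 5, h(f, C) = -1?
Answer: -108320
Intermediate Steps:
a = 40 (a = (2*5)*4 = 10*4 = 40)
a*(-2708) = 40*(-2708) = -108320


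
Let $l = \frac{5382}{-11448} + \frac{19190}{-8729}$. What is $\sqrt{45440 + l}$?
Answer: $\frac{\sqrt{350103170887931139}}{2775822} \approx 213.16$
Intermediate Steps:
$l = - \frac{14814811}{5551644}$ ($l = 5382 \left(- \frac{1}{11448}\right) + 19190 \left(- \frac{1}{8729}\right) = - \frac{299}{636} - \frac{19190}{8729} = - \frac{14814811}{5551644} \approx -2.6685$)
$\sqrt{45440 + l} = \sqrt{45440 - \frac{14814811}{5551644}} = \sqrt{\frac{252251888549}{5551644}} = \frac{\sqrt{350103170887931139}}{2775822}$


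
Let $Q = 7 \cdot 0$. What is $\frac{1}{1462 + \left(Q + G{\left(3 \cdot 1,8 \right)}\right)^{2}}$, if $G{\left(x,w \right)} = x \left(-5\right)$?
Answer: $\frac{1}{1687} \approx 0.00059277$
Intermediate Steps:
$Q = 0$
$G{\left(x,w \right)} = - 5 x$
$\frac{1}{1462 + \left(Q + G{\left(3 \cdot 1,8 \right)}\right)^{2}} = \frac{1}{1462 + \left(0 - 5 \cdot 3 \cdot 1\right)^{2}} = \frac{1}{1462 + \left(0 - 15\right)^{2}} = \frac{1}{1462 + \left(-15\right)^{2}} = \frac{1}{1462 + 225} = \frac{1}{1687}$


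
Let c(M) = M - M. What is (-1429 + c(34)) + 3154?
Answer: 1725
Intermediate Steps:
c(M) = 0
(-1429 + c(34)) + 3154 = (-1429 + 0) + 3154 = -1429 + 3154 = 1725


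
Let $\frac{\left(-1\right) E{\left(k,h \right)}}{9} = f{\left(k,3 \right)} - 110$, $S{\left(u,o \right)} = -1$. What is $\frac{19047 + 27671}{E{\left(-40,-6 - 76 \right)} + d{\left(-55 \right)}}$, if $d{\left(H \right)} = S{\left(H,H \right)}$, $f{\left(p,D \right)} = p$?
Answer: $\frac{658}{19} \approx 34.632$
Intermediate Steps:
$d{\left(H \right)} = -1$
$E{\left(k,h \right)} = 990 - 9 k$ ($E{\left(k,h \right)} = - 9 \left(k - 110\right) = - 9 \left(-110 + k\right) = 990 - 9 k$)
$\frac{19047 + 27671}{E{\left(-40,-6 - 76 \right)} + d{\left(-55 \right)}} = \frac{19047 + 27671}{\left(990 - -360\right) - 1} = \frac{46718}{\left(990 + 360\right) - 1} = \frac{46718}{1350 - 1} = \frac{46718}{1349} = 46718 \cdot \frac{1}{1349} = \frac{658}{19}$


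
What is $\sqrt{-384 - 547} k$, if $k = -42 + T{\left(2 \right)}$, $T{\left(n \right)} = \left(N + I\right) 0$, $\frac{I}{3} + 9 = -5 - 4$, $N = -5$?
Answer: $- 294 i \sqrt{19} \approx - 1281.5 i$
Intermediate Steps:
$I = -54$ ($I = -27 + 3 \left(-5 - 4\right) = -27 + 3 \left(-9\right) = -27 - 27 = -54$)
$T{\left(n \right)} = 0$ ($T{\left(n \right)} = \left(-5 - 54\right) 0 = \left(-59\right) 0 = 0$)
$k = -42$ ($k = -42 + 0 = -42$)
$\sqrt{-384 - 547} k = \sqrt{-384 - 547} \left(-42\right) = \sqrt{-931} \left(-42\right) = 7 i \sqrt{19} \left(-42\right) = - 294 i \sqrt{19}$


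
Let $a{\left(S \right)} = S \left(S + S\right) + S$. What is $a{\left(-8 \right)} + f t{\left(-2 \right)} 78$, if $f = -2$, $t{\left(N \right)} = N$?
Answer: $432$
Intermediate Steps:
$a{\left(S \right)} = S + 2 S^{2}$ ($a{\left(S \right)} = S 2 S + S = 2 S^{2} + S = S + 2 S^{2}$)
$a{\left(-8 \right)} + f t{\left(-2 \right)} 78 = - 8 \left(1 + 2 \left(-8\right)\right) + \left(-2\right) \left(-2\right) 78 = - 8 \left(1 - 16\right) + 4 \cdot 78 = \left(-8\right) \left(-15\right) + 312 = 120 + 312 = 432$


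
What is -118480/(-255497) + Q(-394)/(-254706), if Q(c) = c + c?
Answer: 15189449258/32538309441 ≈ 0.46682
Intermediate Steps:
Q(c) = 2*c
-118480/(-255497) + Q(-394)/(-254706) = -118480/(-255497) + (2*(-394))/(-254706) = -118480*(-1/255497) - 788*(-1/254706) = 118480/255497 + 394/127353 = 15189449258/32538309441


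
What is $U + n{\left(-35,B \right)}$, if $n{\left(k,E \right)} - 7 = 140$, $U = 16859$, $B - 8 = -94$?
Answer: $17006$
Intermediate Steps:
$B = -86$ ($B = 8 - 94 = -86$)
$n{\left(k,E \right)} = 147$ ($n{\left(k,E \right)} = 7 + 140 = 147$)
$U + n{\left(-35,B \right)} = 16859 + 147 = 17006$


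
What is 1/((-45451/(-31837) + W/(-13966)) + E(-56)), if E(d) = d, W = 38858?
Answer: -222317771/12750971916 ≈ -0.017435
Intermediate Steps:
1/((-45451/(-31837) + W/(-13966)) + E(-56)) = 1/((-45451/(-31837) + 38858/(-13966)) - 56) = 1/((-45451*(-1/31837) + 38858*(-1/13966)) - 56) = 1/((45451/31837 - 19429/6983) - 56) = 1/(-301176740/222317771 - 56) = 1/(-12750971916/222317771) = -222317771/12750971916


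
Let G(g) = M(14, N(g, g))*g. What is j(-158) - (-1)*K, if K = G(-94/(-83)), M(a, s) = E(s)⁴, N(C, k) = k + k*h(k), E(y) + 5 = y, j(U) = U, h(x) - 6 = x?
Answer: 36993716847191675076/186940255267540403 ≈ 197.89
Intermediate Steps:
h(x) = 6 + x
E(y) = -5 + y
N(C, k) = k + k*(6 + k)
M(a, s) = (-5 + s)⁴
G(g) = g*(-5 + g*(7 + g))⁴ (G(g) = (-5 + g*(7 + g))⁴*g = g*(-5 + g*(7 + g))⁴)
K = 66530277179463058750/186940255267540403 (K = (-94/(-83))*(-5 + (-94/(-83))*(7 - 94/(-83)))⁴ = (-94*(-1/83))*(-5 + (-94*(-1/83))*(7 - 94*(-1/83)))⁴ = 94*(-5 + 94*(7 + 94/83)/83)⁴/83 = 94*(-5 + (94/83)*(675/83))⁴/83 = 94*(-5 + 63450/6889)⁴/83 = 94*(29005/6889)⁴/83 = (94/83)*(707768906164500625/2252292232139041) = 66530277179463058750/186940255267540403 ≈ 355.89)
j(-158) - (-1)*K = -158 - (-1)*66530277179463058750/186940255267540403 = -158 - 1*(-66530277179463058750/186940255267540403) = -158 + 66530277179463058750/186940255267540403 = 36993716847191675076/186940255267540403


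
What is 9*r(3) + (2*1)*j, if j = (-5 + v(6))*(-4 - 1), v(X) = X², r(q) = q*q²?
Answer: -67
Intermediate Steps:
r(q) = q³
j = -155 (j = (-5 + 6²)*(-4 - 1) = (-5 + 36)*(-5) = 31*(-5) = -155)
9*r(3) + (2*1)*j = 9*3³ + (2*1)*(-155) = 9*27 + 2*(-155) = 243 - 310 = -67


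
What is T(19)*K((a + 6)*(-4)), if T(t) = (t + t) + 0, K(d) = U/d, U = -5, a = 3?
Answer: 95/18 ≈ 5.2778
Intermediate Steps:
K(d) = -5/d
T(t) = 2*t (T(t) = 2*t + 0 = 2*t)
T(19)*K((a + 6)*(-4)) = (2*19)*(-5*(-1/(4*(3 + 6)))) = 38*(-5/(9*(-4))) = 38*(-5/(-36)) = 38*(-5*(-1/36)) = 38*(5/36) = 95/18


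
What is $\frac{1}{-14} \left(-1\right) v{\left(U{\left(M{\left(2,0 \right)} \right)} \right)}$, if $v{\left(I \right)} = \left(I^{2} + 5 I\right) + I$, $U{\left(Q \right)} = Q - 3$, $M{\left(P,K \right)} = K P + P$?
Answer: $- \frac{5}{14} \approx -0.35714$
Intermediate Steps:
$M{\left(P,K \right)} = P + K P$
$U{\left(Q \right)} = -3 + Q$
$v{\left(I \right)} = I^{2} + 6 I$
$\frac{1}{-14} \left(-1\right) v{\left(U{\left(M{\left(2,0 \right)} \right)} \right)} = \frac{1}{-14} \left(-1\right) \left(-3 + 2 \left(1 + 0\right)\right) \left(6 - \left(3 - 2 \left(1 + 0\right)\right)\right) = \left(- \frac{1}{14}\right) \left(-1\right) \left(-3 + 2 \cdot 1\right) \left(6 + \left(-3 + 2 \cdot 1\right)\right) = \frac{\left(-3 + 2\right) \left(6 + \left(-3 + 2\right)\right)}{14} = \frac{\left(-1\right) \left(6 - 1\right)}{14} = \frac{\left(-1\right) 5}{14} = \frac{1}{14} \left(-5\right) = - \frac{5}{14}$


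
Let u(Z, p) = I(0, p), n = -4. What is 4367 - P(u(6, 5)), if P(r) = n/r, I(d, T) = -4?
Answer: 4366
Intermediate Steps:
u(Z, p) = -4
P(r) = -4/r
4367 - P(u(6, 5)) = 4367 - (-4)/(-4) = 4367 - (-4)*(-1)/4 = 4367 - 1*1 = 4367 - 1 = 4366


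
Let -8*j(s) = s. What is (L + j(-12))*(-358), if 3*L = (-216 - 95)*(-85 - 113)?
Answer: -7348845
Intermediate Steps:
L = 20526 (L = ((-216 - 95)*(-85 - 113))/3 = (-311*(-198))/3 = (⅓)*61578 = 20526)
j(s) = -s/8
(L + j(-12))*(-358) = (20526 - ⅛*(-12))*(-358) = (20526 + 3/2)*(-358) = (41055/2)*(-358) = -7348845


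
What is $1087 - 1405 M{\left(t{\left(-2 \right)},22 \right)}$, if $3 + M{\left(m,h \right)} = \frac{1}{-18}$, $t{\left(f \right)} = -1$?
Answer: $\frac{96841}{18} \approx 5380.1$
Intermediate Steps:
$M{\left(m,h \right)} = - \frac{55}{18}$ ($M{\left(m,h \right)} = -3 + \frac{1}{-18} = -3 - \frac{1}{18} = - \frac{55}{18}$)
$1087 - 1405 M{\left(t{\left(-2 \right)},22 \right)} = 1087 - - \frac{77275}{18} = 1087 + \frac{77275}{18} = \frac{96841}{18}$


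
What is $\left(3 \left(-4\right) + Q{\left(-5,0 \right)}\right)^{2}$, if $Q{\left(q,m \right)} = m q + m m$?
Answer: $144$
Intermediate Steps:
$Q{\left(q,m \right)} = m^{2} + m q$ ($Q{\left(q,m \right)} = m q + m^{2} = m^{2} + m q$)
$\left(3 \left(-4\right) + Q{\left(-5,0 \right)}\right)^{2} = \left(3 \left(-4\right) + 0 \left(0 - 5\right)\right)^{2} = \left(-12 + 0 \left(-5\right)\right)^{2} = \left(-12 + 0\right)^{2} = \left(-12\right)^{2} = 144$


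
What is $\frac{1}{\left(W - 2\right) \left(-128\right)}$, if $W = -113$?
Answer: $\frac{1}{14720} \approx 6.7935 \cdot 10^{-5}$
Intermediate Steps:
$\frac{1}{\left(W - 2\right) \left(-128\right)} = \frac{1}{\left(-113 - 2\right) \left(-128\right)} = \frac{1}{\left(-115\right) \left(-128\right)} = \frac{1}{14720}$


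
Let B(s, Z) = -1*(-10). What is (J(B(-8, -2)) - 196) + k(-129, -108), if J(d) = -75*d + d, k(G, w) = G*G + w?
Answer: 15597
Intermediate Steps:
k(G, w) = w + G**2 (k(G, w) = G**2 + w = w + G**2)
B(s, Z) = 10
J(d) = -74*d
(J(B(-8, -2)) - 196) + k(-129, -108) = (-74*10 - 196) + (-108 + (-129)**2) = (-740 - 196) + (-108 + 16641) = -936 + 16533 = 15597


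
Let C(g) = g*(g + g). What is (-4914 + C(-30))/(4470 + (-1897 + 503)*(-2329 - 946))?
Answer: -1557/2284910 ≈ -0.00068143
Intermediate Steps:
C(g) = 2*g**2 (C(g) = g*(2*g) = 2*g**2)
(-4914 + C(-30))/(4470 + (-1897 + 503)*(-2329 - 946)) = (-4914 + 2*(-30)**2)/(4470 + (-1897 + 503)*(-2329 - 946)) = (-4914 + 2*900)/(4470 - 1394*(-3275)) = (-4914 + 1800)/(4470 + 4565350) = -3114/4569820 = -3114*1/4569820 = -1557/2284910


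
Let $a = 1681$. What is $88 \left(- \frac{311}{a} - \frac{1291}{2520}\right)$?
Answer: $- \frac{32492801}{529515} \approx -61.363$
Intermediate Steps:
$88 \left(- \frac{311}{a} - \frac{1291}{2520}\right) = 88 \left(- \frac{311}{1681} - \frac{1291}{2520}\right) = 88 \left(- \frac{2953891}{4236120}\right) = - \frac{32492801}{529515}$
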